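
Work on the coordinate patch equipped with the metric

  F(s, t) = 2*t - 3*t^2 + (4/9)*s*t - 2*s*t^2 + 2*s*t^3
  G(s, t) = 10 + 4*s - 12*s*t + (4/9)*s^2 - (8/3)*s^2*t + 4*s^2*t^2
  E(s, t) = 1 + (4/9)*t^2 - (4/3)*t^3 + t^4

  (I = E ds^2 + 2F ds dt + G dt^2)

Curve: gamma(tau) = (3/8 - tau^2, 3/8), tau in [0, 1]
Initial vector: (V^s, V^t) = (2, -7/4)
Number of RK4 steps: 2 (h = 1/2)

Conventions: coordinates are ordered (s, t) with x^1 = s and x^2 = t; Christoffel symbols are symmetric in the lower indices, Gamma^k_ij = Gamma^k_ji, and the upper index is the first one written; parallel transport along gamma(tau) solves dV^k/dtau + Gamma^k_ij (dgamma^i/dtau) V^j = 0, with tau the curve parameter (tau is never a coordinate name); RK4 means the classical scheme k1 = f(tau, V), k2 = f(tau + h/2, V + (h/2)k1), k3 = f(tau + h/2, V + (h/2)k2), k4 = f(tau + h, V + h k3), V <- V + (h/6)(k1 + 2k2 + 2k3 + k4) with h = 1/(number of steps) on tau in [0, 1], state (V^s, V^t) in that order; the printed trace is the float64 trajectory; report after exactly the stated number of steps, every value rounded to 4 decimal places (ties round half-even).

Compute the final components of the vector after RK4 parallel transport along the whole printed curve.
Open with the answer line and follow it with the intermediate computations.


Answer: V^s = 2.0016, V^t = -1.7070

gamma'(tau) = (-2*tau, 0); f(tau, V)^k = -Gamma^k_ij(gamma(tau)) gamma'^i(tau) V^j; h = 1/2; intermediate values shown to 6 dp
curve data and Christoffel symbols at the stage parameters:
  tau = 0.000000: gamma = (0.375000, 0.375000), gamma' = (0.000000, 0.000000); Gamma_sss = 0.000000, Gamma_sst = -0.000928, Gamma_stt = -0.008349, Gamma_tss = 0.000000, Gamma_tst = -0.025179, Gamma_ttt = -0.226612
  tau = 0.250000: gamma = (0.312500, 0.375000), gamma' = (-0.500000, 0.000000); Gamma_sss = 0.000000, Gamma_sst = -0.000925, Gamma_stt = -0.006936, Gamma_tss = 0.000000, Gamma_tst = -0.025144, Gamma_ttt = -0.188581
  tau = 0.500000: gamma = (0.125000, 0.375000), gamma' = (-1.000000, 0.000000); Gamma_sss = 0.000000, Gamma_sst = -0.000916, Gamma_stt = -0.002748, Gamma_tss = 0.000000, Gamma_tst = -0.025039, Gamma_ttt = -0.075118
  tau = 0.750000: gamma = (-0.187500, 0.375000), gamma' = (-1.500000, 0.000000); Gamma_sss = 0.000000, Gamma_sst = -0.000902, Gamma_stt = 0.004059, Gamma_tss = 0.000000, Gamma_tst = -0.024867, Gamma_ttt = 0.111900
  tau = 1.000000: gamma = (-0.625000, 0.375000), gamma' = (-2.000000, 0.000000); Gamma_sss = 0.000000, Gamma_sst = -0.000883, Gamma_stt = 0.013239, Gamma_tss = 0.000000, Gamma_tst = -0.024628, Gamma_ttt = 0.369424
step 0: V^s = 2.0000, V^t = -1.7500
step 1: k1 = (0.000000, 0.000000), k2 = (0.000809, 0.022001), k3 = (0.000807, 0.021932), k4 = (0.001593, 0.043544); V <- V + (h/6)(k1 + 2k2 + 2k3 + k4): V^s = 2.0004, V^t = -1.7390
step 2: k1 = (0.001593, 0.043545), k2 = (0.002338, 0.064461), k3 = (0.002331, 0.064266), k4 = (0.003013, 0.084077); V <- V + (h/6)(k1 + 2k2 + 2k3 + k4): V^s = 2.0016, V^t = -1.7070


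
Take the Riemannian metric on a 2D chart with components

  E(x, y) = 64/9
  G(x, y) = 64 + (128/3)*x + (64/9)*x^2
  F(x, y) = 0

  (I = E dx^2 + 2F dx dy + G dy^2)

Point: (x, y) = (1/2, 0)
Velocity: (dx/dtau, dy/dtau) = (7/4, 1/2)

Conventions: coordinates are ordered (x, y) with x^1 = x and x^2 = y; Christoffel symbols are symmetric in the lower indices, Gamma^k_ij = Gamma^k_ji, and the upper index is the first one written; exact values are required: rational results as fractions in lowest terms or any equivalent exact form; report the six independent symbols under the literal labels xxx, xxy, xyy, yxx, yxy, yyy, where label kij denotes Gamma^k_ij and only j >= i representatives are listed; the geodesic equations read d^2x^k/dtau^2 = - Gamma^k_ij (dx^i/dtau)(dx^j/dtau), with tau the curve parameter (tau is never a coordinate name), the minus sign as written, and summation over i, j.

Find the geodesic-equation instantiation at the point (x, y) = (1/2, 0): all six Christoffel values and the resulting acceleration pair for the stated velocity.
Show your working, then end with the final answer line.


E = 64/9, F = 0, G = 784/9 at the point
E_x = 0, E_y = 0, F_x = 0, F_y = 0, G_x = 448/9, G_y = 0
EG - F^2 = 50176/81;  g^inv = (81/50176) * [[784/9, 0], [0, 64/9]]
first-kind symbols [ij,l] = (1/2)(d_i g_jl + d_j g_il - d_l g_ij): [xx,x] = E_x/2 = 0, [xx,y] = F_x - E_y/2 = 0, [xy,x] = E_y/2 = 0, [xy,y] = G_x/2 = 224/9, [yy,x] = F_y - G_x/2 = -224/9, [yy,y] = G_y/2 = 0
Gamma^x_ij = (G*[ij,x] - F*[ij,y])/(EG - F^2), Gamma^y_ij = (E*[ij,y] - F*[ij,x])/(EG - F^2)
Gamma_xxx = 0, Gamma_xxy = 0, Gamma_xyy = -7/2, Gamma_yxx = 0, Gamma_yxy = 2/7, Gamma_yyy = 0
d^2x/dtau^2 = -(Gamma_xxx*(7/4)^2 + 2*Gamma_xxy*(7/4)*(1/2) + Gamma_xyy*(1/2)^2) = 7/8
d^2y/dtau^2 = -(Gamma_yxx*(7/4)^2 + 2*Gamma_yxy*(7/4)*(1/2) + Gamma_yyy*(1/2)^2) = -1/2

Answer: Gamma_xxx = 0, Gamma_xxy = 0, Gamma_xyy = -7/2, Gamma_yxx = 0, Gamma_yxy = 2/7, Gamma_yyy = 0; accelerations (d^2x/dtau^2, d^2y/dtau^2) = (7/8, -1/2)


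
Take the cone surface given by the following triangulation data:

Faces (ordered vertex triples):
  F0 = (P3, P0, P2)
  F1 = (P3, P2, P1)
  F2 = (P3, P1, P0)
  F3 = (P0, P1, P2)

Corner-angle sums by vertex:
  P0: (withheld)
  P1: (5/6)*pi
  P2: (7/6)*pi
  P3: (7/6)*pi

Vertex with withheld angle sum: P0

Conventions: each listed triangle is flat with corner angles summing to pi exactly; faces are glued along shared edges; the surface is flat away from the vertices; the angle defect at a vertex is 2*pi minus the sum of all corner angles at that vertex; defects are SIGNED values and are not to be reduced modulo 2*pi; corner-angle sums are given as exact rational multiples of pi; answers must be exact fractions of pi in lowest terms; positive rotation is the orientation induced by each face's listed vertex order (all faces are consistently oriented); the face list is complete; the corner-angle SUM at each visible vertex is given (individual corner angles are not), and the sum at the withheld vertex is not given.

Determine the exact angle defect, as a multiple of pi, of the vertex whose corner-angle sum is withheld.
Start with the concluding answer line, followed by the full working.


Answer: defect(P0) = (7/6)*pi

V = 4, E = 6, F = 4; chi = V - E + F = 2
Gauss-Bonnet: total defect = 2*pi*chi = 4*pi; visible defects sum to (17/6)*pi


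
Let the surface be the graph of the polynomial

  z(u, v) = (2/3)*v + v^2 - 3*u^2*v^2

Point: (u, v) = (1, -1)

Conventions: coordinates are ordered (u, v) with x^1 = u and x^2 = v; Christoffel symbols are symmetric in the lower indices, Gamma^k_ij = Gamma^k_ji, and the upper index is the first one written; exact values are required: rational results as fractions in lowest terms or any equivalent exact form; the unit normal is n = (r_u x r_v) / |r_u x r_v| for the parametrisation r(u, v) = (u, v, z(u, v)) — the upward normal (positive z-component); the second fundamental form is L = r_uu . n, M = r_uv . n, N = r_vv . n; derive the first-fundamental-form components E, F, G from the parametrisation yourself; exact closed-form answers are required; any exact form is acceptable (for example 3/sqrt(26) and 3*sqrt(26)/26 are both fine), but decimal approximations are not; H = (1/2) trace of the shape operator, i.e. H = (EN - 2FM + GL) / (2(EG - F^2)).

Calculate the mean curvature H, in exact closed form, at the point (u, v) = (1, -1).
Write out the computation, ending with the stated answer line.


z_u = -6, z_v = 14/3, z_uu = -6, z_uv = 12, z_vv = -4
E = 37, F = -28, G = 205/9; answer radicand W^2 = 529/9
unnormalised second-form numerators: l = -6, m = 12, n = -4; L = l/sqrt(529/9), and similarly M = m/sqrt(W^2), N = n/sqrt(W^2)
H = (E*n - 2*F*m + G*l) / (2*(EG - F^2)*sqrt(W^2)); E*n - 2*F*m + G*l = 1162/3, EG - F^2 = 529/9, so H = (1743/529)/sqrt(529/9)

Answer: H = 5229/12167


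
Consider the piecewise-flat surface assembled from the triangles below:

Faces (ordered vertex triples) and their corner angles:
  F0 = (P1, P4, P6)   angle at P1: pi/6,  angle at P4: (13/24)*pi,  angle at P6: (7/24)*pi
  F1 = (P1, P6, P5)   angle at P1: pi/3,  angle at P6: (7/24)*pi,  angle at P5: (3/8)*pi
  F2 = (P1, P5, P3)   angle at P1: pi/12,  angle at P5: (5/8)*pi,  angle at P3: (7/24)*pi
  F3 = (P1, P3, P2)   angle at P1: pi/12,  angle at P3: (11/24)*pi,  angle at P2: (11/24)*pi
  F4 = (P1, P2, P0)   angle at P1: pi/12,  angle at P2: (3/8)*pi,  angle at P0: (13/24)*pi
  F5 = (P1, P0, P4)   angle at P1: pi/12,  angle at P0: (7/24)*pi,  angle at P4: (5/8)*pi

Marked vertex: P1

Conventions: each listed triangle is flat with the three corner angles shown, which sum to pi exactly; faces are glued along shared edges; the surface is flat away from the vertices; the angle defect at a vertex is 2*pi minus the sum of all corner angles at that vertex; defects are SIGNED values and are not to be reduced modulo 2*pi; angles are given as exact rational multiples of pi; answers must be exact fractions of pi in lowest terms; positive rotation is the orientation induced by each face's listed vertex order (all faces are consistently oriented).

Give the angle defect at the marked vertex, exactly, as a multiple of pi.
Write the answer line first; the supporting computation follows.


Answer: defect(P1) = (7/6)*pi

Sum of corner angles at P1: (5/6)*pi
defect = 2*pi - (5/6)*pi


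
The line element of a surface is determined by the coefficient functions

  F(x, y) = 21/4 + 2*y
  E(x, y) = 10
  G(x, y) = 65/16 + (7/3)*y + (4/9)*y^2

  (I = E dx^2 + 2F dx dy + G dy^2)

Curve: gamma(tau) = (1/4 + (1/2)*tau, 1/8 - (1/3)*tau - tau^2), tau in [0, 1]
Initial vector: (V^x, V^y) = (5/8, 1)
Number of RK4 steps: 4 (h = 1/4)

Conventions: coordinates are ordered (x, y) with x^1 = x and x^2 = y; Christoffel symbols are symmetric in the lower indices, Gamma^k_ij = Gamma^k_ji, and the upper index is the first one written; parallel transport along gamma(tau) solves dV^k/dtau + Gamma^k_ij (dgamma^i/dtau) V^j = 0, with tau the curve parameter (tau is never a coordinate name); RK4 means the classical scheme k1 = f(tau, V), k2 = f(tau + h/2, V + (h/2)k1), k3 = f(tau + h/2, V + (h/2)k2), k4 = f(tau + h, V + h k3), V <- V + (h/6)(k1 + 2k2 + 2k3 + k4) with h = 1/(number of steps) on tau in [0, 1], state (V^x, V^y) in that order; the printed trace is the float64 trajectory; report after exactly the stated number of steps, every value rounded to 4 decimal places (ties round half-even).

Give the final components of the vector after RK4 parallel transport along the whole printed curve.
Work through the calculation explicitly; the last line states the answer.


gamma'(tau) = (1/2, -1/3 - 2*tau); f(tau, V)^k = -Gamma^k_ij(gamma(tau)) gamma'^i(tau) V^j; h = 1/4; intermediate values shown to 6 dp
curve data and Christoffel symbols at the stage parameters:
  tau = 0.000000: gamma = (0.250000, 0.125000), gamma' = (0.500000, -0.333333); Gamma_xxx = 0.000000, Gamma_xxy = 0.000000, Gamma_xyy = 0.149688, Gamma_yxx = 0.000000, Gamma_yxy = 0.000000, Gamma_yyy = 0.091476
  tau = 0.125000: gamma = (0.312500, 0.067708), gamma' = (0.500000, -0.583333); Gamma_xxx = 0.000000, Gamma_xxy = 0.000000, Gamma_xyy = 0.151257, Gamma_yxx = 0.000000, Gamma_yxy = 0.000000, Gamma_yyy = 0.090509
  tau = 0.250000: gamma = (0.375000, -0.020833), gamma' = (0.500000, -0.833333); Gamma_xxx = 0.000000, Gamma_xxy = 0.000000, Gamma_xyy = 0.153680, Gamma_yxx = 0.000000, Gamma_yxy = 0.000000, Gamma_yyy = 0.088935
  tau = 0.375000: gamma = (0.437500, -0.140625), gamma' = (0.500000, -1.083333); Gamma_xxx = 0.000000, Gamma_xxy = 0.000000, Gamma_xyy = 0.156947, Gamma_yxx = 0.000000, Gamma_yxy = 0.000000, Gamma_yyy = 0.086648
  tau = 0.500000: gamma = (0.500000, -0.291667), gamma' = (0.500000, -1.333333); Gamma_xxx = 0.000000, Gamma_xxy = 0.000000, Gamma_xyy = 0.161034, Gamma_yxx = 0.000000, Gamma_yxy = 0.000000, Gamma_yyy = 0.083499
  tau = 0.625000: gamma = (0.562500, -0.473958), gamma' = (0.500000, -1.583333); Gamma_xxx = 0.000000, Gamma_xxy = 0.000000, Gamma_xyy = 0.165887, Gamma_yxx = 0.000000, Gamma_yxy = 0.000000, Gamma_yyy = 0.079295
  tau = 0.750000: gamma = (0.625000, -0.687500), gamma' = (0.500000, -1.833333); Gamma_xxx = 0.000000, Gamma_xxy = 0.000000, Gamma_xyy = 0.171403, Gamma_yxx = 0.000000, Gamma_yxy = 0.000000, Gamma_yyy = 0.073799
  tau = 0.875000: gamma = (0.687500, -0.932292), gamma' = (0.500000, -2.083333); Gamma_xxx = 0.000000, Gamma_xxy = 0.000000, Gamma_xyy = 0.177408, Gamma_yxx = 0.000000, Gamma_yxy = 0.000000, Gamma_yyy = 0.066733
  tau = 1.000000: gamma = (0.750000, -1.208333), gamma' = (0.500000, -2.333333); Gamma_xxx = 0.000000, Gamma_xxy = 0.000000, Gamma_xyy = 0.183621, Gamma_yxx = 0.000000, Gamma_yxy = 0.000000, Gamma_yyy = 0.057807
step 0: V^x = 0.6250, V^y = 1.0000
step 1: k1 = (0.049896, 0.030492), k2 = (0.088570, 0.052998), k3 = (0.088818, 0.053147), k4 = (0.129768, 0.075097); V <- V + (h/6)(k1 + 2k2 + 2k3 + k4): V^x = 0.6473, V^y = 1.0132
step 2: k1 = (0.129763, 0.075094), k2 = (0.173874, 0.095993), k3 = (0.174318, 0.096238), k4 = (0.222721, 0.115485); V <- V + (h/6)(k1 + 2k2 + 2k3 + k4): V^x = 0.6910, V^y = 1.0372
step 3: k1 = (0.222700, 0.115474), k2 = (0.276217, 0.132034), k3 = (0.276761, 0.132294), k4 = (0.336323, 0.144806); V <- V + (h/6)(k1 + 2k2 + 2k3 + k4): V^x = 0.7603, V^y = 1.0701
step 4: k1 = (0.336260, 0.144779), k2 = (0.402189, 0.151286), k3 = (0.402490, 0.151400), k4 = (0.474691, 0.149440); V <- V + (h/6)(k1 + 2k2 + 2k3 + k4): V^x = 0.8612, V^y = 1.1076

Answer: V^x = 0.8612, V^y = 1.1076


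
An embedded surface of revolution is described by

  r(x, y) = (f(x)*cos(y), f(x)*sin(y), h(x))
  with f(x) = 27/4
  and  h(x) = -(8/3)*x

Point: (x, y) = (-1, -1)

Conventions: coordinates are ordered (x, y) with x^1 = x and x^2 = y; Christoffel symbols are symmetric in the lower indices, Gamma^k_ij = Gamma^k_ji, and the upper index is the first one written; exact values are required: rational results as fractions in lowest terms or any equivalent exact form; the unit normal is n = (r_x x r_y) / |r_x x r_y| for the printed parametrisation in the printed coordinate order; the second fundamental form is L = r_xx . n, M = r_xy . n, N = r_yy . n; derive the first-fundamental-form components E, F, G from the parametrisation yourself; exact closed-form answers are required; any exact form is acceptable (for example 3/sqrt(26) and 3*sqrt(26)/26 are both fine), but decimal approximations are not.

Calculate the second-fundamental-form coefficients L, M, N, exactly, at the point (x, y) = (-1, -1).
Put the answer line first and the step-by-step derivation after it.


Answer: L = 0, M = 0, N = -27/4

f = 27/4, f' = 0, f'' = 0, h' = -8/3, h'' = 0
E = 64/9, F = 0, G = 729/16; answer radicand W^2 = 64/9
unnormalised second-form numerators: l = 0, m = 0, n = -18; L = l/sqrt(64/9), and similarly M = m/sqrt(W^2), N = n/sqrt(W^2)


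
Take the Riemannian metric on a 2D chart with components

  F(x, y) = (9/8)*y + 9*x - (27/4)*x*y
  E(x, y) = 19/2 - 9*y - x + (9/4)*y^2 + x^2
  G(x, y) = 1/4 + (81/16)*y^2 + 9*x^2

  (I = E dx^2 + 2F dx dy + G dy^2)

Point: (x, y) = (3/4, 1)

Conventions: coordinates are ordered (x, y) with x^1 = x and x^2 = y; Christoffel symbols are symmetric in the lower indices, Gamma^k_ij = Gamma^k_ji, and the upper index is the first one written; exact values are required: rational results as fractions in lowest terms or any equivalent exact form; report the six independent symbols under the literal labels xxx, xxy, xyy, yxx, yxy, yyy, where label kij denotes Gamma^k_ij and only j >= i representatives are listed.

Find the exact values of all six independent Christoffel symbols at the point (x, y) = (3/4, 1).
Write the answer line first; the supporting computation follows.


Answer: Gamma_xxx = -368/683, Gamma_xxy = -1548/683, Gamma_xyy = -32031/4781, Gamma_yxx = 396/683, Gamma_yxy = 864/683, Gamma_yyy = 11016/4781

E = 41/16, F = 45/16, G = 83/8 at the point
E_x = 1/2, E_y = -9/2, F_x = 9/4, F_y = -63/16, G_x = 27/2, G_y = 81/8
EG - F^2 = 4781/256;  g^inv = (256/4781) * [[83/8, -45/16], [-45/16, 41/16]]
first-kind symbols [ij,l] = (1/2)(d_i g_jl + d_j g_il - d_l g_ij): [xx,x] = E_x/2 = 1/4, [xx,y] = F_x - E_y/2 = 9/2, [xy,x] = E_y/2 = -9/4, [xy,y] = G_x/2 = 27/4, [yy,x] = F_y - G_x/2 = -171/16, [yy,y] = G_y/2 = 81/16
Gamma^x_ij = (G*[ij,x] - F*[ij,y])/(EG - F^2), Gamma^y_ij = (E*[ij,y] - F*[ij,x])/(EG - F^2)


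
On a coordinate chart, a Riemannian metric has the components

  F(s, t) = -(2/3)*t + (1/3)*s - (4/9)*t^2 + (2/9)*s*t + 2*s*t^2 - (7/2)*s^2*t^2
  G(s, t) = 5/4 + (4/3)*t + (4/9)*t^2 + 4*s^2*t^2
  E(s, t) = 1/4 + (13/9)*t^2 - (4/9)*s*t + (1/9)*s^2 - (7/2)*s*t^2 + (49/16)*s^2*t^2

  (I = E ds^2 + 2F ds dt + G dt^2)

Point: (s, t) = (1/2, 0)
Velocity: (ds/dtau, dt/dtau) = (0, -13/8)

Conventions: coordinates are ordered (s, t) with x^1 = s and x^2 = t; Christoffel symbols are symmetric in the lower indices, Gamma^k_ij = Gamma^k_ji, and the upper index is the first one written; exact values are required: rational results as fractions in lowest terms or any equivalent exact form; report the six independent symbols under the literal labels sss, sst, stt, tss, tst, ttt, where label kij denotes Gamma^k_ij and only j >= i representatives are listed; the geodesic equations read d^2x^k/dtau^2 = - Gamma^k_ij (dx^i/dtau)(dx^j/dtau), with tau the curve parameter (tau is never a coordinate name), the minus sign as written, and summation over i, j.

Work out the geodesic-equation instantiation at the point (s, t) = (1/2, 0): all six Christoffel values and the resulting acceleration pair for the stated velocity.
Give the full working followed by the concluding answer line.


E = 5/18, F = 1/6, G = 5/4 at the point
E_s = 1/9, E_t = -2/9, F_s = 1/3, F_t = -5/9, G_s = 0, G_t = 4/3
EG - F^2 = 23/72;  g^inv = (72/23) * [[5/4, -1/6], [-1/6, 5/18]]
first-kind symbols [ij,l] = (1/2)(d_i g_jl + d_j g_il - d_l g_ij): [ss,s] = E_s/2 = 1/18, [ss,t] = F_s - E_t/2 = 4/9, [st,s] = E_t/2 = -1/9, [st,t] = G_s/2 = 0, [tt,s] = F_t - G_s/2 = -5/9, [tt,t] = G_t/2 = 2/3
Gamma^s_ij = (G*[ij,s] - F*[ij,t])/(EG - F^2), Gamma^t_ij = (E*[ij,t] - F*[ij,s])/(EG - F^2)
Gamma_sss = -1/69, Gamma_sst = -10/23, Gamma_stt = -58/23, Gamma_tss = 74/207, Gamma_tst = 4/69, Gamma_ttt = 20/23
d^2s/dtau^2 = -(Gamma_sss*(0)^2 + 2*Gamma_sst*(0)*(-13/8) + Gamma_stt*(-13/8)^2) = 4901/736
d^2t/dtau^2 = -(Gamma_tss*(0)^2 + 2*Gamma_tst*(0)*(-13/8) + Gamma_ttt*(-13/8)^2) = -845/368

Answer: Gamma_sss = -1/69, Gamma_sst = -10/23, Gamma_stt = -58/23, Gamma_tss = 74/207, Gamma_tst = 4/69, Gamma_ttt = 20/23; accelerations (d^2s/dtau^2, d^2t/dtau^2) = (4901/736, -845/368)


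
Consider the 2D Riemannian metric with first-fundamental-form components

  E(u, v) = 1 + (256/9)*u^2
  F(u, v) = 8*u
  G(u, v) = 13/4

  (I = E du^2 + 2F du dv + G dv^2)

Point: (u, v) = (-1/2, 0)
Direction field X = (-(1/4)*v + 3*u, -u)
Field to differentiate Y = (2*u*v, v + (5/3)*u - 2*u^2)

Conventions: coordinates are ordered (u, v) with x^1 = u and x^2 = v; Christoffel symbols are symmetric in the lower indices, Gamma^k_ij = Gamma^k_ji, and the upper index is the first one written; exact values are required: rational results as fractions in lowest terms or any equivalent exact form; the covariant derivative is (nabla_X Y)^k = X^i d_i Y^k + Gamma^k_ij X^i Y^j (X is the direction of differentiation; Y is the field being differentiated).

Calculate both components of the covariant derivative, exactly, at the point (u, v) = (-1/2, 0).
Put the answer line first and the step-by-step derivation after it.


Answer: (nabla_X Y)^u = -1/2, (nabla_X Y)^v = -5

E = 73/9, F = -4, G = 13/4 at the point
E_u = -256/9, E_v = 0, F_u = 8, F_v = 0, G_u = 0, G_v = 0
EG - F^2 = 373/36;  g^inv = (36/373) * [[13/4, 4], [4, 73/9]]
first-kind symbols [ij,l] = (1/2)(d_i g_jl + d_j g_il - d_l g_ij): [uu,u] = E_u/2 = -128/9, [uu,v] = F_u - E_v/2 = 8, [uv,u] = E_v/2 = 0, [uv,v] = G_u/2 = 0, [vv,u] = F_v - G_u/2 = 0, [vv,v] = G_v/2 = 0
Gamma^u_ij = (G*[ij,u] - F*[ij,v])/(EG - F^2), Gamma^v_ij = (E*[ij,v] - F*[ij,u])/(EG - F^2)
Gamma_uuu = -512/373, Gamma_uuv = 0, Gamma_uvv = 0, Gamma_vuu = 288/373, Gamma_vuv = 0, Gamma_vvv = 0
X = (-3/2, 1/2), Y = (0, -4/3) at the point


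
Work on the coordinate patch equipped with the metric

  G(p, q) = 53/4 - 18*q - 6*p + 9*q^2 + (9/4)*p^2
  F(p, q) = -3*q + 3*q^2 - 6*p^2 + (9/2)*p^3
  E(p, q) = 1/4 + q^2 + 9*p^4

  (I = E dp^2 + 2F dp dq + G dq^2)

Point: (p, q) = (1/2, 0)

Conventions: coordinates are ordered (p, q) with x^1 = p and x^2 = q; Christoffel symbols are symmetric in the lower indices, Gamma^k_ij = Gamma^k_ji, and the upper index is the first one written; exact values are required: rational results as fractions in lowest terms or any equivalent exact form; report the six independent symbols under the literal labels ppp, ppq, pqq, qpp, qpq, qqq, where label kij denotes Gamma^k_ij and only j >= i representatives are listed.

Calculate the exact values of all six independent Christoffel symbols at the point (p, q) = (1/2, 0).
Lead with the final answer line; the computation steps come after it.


Answer: Gamma_ppp = 2799/1012, Gamma_ppq = -225/1012, Gamma_pqq = -2637/1012, Gamma_qpp = -3/1012, Gamma_qpq = -195/1012, Gamma_qqq = -1071/1012

E = 13/16, F = -15/16, G = 173/16 at the point
E_p = 9/2, E_q = 0, F_p = -21/8, F_q = -3, G_p = -15/4, G_q = -18
EG - F^2 = 253/32;  g^inv = (32/253) * [[173/16, 15/16], [15/16, 13/16]]
first-kind symbols [ij,l] = (1/2)(d_i g_jl + d_j g_il - d_l g_ij): [pp,p] = E_p/2 = 9/4, [pp,q] = F_p - E_q/2 = -21/8, [pq,p] = E_q/2 = 0, [pq,q] = G_p/2 = -15/8, [qq,p] = F_q - G_p/2 = -9/8, [qq,q] = G_q/2 = -9
Gamma^p_ij = (G*[ij,p] - F*[ij,q])/(EG - F^2), Gamma^q_ij = (E*[ij,q] - F*[ij,p])/(EG - F^2)


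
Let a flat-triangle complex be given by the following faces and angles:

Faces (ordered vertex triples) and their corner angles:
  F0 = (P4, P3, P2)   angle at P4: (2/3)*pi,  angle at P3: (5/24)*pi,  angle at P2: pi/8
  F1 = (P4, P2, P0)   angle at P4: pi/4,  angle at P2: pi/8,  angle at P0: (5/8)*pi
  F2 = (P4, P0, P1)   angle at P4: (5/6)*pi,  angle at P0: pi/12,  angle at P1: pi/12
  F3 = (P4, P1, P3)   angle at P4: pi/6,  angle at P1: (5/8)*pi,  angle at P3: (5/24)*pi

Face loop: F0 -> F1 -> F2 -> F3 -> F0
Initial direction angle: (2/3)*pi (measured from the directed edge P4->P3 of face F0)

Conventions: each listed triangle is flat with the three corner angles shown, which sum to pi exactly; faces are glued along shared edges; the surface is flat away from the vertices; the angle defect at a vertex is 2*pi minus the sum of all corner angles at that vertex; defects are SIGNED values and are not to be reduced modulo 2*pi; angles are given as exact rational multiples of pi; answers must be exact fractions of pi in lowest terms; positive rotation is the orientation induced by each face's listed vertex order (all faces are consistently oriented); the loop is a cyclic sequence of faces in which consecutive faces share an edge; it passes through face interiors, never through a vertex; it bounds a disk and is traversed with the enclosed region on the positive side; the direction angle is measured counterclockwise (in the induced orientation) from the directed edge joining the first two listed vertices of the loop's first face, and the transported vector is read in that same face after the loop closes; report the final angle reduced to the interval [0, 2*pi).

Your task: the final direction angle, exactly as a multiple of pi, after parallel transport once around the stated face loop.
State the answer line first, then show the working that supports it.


Answer: final direction angle = (3/4)*pi

enclosed vertex P4: corner angles sum to (23/12)*pi, defect = 2*pi - (23/12)*pi = pi/12
the rotation equals the total enclosed defect, so the final angle is initial + defects (mod 2*pi)
final angle = (2/3)*pi + pi/12 = (3/4)*pi (mod 2*pi)


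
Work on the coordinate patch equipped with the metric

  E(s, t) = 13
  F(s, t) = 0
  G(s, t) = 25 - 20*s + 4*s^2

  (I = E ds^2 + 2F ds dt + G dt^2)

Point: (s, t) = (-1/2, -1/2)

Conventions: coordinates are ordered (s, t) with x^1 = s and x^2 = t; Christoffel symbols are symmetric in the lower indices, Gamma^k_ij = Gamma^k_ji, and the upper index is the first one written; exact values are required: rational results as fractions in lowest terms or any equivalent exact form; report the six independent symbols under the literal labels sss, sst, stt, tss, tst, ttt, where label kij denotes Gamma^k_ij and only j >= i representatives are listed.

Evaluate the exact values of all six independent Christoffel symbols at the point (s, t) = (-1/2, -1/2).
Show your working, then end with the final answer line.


E = 13, F = 0, G = 36 at the point
E_s = 0, E_t = 0, F_s = 0, F_t = 0, G_s = -24, G_t = 0
EG - F^2 = 468;  g^inv = (1/468) * [[36, 0], [0, 13]]
first-kind symbols [ij,l] = (1/2)(d_i g_jl + d_j g_il - d_l g_ij): [ss,s] = E_s/2 = 0, [ss,t] = F_s - E_t/2 = 0, [st,s] = E_t/2 = 0, [st,t] = G_s/2 = -12, [tt,s] = F_t - G_s/2 = 12, [tt,t] = G_t/2 = 0
Gamma^s_ij = (G*[ij,s] - F*[ij,t])/(EG - F^2), Gamma^t_ij = (E*[ij,t] - F*[ij,s])/(EG - F^2)

Answer: Gamma_sss = 0, Gamma_sst = 0, Gamma_stt = 12/13, Gamma_tss = 0, Gamma_tst = -1/3, Gamma_ttt = 0


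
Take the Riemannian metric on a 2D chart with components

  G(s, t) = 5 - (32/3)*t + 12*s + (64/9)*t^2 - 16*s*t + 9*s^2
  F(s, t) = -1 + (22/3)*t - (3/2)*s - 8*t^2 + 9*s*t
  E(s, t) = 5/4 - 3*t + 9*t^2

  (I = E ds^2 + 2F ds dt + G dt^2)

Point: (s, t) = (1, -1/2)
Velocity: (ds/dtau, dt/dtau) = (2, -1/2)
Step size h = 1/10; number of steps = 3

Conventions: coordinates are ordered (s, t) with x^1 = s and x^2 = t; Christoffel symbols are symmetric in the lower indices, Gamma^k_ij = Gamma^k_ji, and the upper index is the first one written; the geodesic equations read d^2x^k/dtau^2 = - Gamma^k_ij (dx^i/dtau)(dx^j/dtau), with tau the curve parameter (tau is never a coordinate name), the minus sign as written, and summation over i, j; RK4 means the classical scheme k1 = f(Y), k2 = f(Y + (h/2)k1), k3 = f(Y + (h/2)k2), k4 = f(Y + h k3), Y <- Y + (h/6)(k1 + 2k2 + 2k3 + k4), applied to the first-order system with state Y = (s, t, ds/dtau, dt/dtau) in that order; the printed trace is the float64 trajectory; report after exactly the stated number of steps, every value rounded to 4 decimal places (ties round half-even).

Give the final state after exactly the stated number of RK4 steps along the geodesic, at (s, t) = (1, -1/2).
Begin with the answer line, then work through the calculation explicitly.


Answer: s = 1.5902, t = -0.6179, ds/dtau = 1.9434, dt/dtau = -0.3111

f(Y) = (ds/dtau, dt/dtau, -Gamma^s_ij Y'^i Y'^j, -Gamma^t_ij Y'^i Y'^j) with the Gammas evaluated at the stage position; h = 0.100000; intermediate values shown to 6 dp
step 0: s = 1.0000, t = -0.5000, ds/dtau = 2.0000, dt/dtau = -0.5000
step 1:
  k1: at (s, t) = (1.000000, -0.500000), (ds/dtau, dt/dtau) = (2.000000, -0.500000); Gamma_sss = 0.000000, Gamma_sst = -0.133005, Gamma_stt = 0.118227, Gamma_tss = 0.000000, Gamma_tst = 0.421182, Gamma_ttt = -0.374384; k1 = (2.000000, -0.500000, -0.295567, 0.935961)
  k2: at (s, t) = (1.100000, -0.525000), (ds/dtau, dt/dtau) = (1.985222, -0.453202); Gamma_sss = 0.000000, Gamma_sst = -0.124015, Gamma_stt = 0.110235, Gamma_tss = 0.000000, Gamma_tst = 0.400433, Gamma_ttt = -0.355941; k2 = (1.985222, -0.453202, -0.245795, 0.793652)
  k3: at (s, t) = (1.099261, -0.522660), (ds/dtau, dt/dtau) = (1.987710, -0.460317); Gamma_sss = 0.000000, Gamma_sst = -0.123947, Gamma_stt = 0.110175, Gamma_tss = 0.000000, Gamma_tst = 0.401065, Gamma_ttt = -0.356502; k3 = (1.987710, -0.460317, -0.250162, 0.809471)
  k4: at (s, t) = (1.198771, -0.546032), (ds/dtau, dt/dtau) = (1.974984, -0.419053); Gamma_sss = 0.000000, Gamma_sst = -0.115974, Gamma_stt = 0.103088, Gamma_tss = 0.000000, Gamma_tst = 0.382536, Gamma_ttt = -0.340032; k4 = (1.974984, -0.419053, -0.210069, 0.692902)
  Y <- Y + (h/6)(k1 + 2k2 + 2k3 + k4): s = 1.1987, t = -0.5458, ds/dtau = 1.9750, dt/dtau = -0.4194
step 2:
  k1: at (s, t) = (1.198681, -0.545768), (ds/dtau, dt/dtau) = (1.975041, -0.419415); Gamma_sss = 0.000000, Gamma_sst = -0.115967, Gamma_stt = 0.103082, Gamma_tss = 0.000000, Gamma_tst = 0.382601, Gamma_ttt = -0.340090; k1 = (1.975041, -0.419415, -0.210259, 0.693689)
  k2: at (s, t) = (1.297433, -0.566739), (ds/dtau, dt/dtau) = (1.964528, -0.384730); Gamma_sss = 0.000000, Gamma_sst = -0.108824, Gamma_stt = 0.096733, Gamma_tss = 0.000000, Gamma_tst = 0.366187, Gamma_ttt = -0.325500; k2 = (1.964528, -0.384730, -0.178820, 0.601718)
  k3: at (s, t) = (1.296907, -0.565005), (ds/dtau, dt/dtau) = (1.966100, -0.389329); Gamma_sss = 0.000000, Gamma_sst = -0.108772, Gamma_stt = 0.096687, Gamma_tss = 0.000000, Gamma_tst = 0.366573, Gamma_ttt = -0.325843; k3 = (1.966100, -0.389329, -0.181177, 0.610584)
  k4: at (s, t) = (1.395291, -0.584701), (ds/dtau, dt/dtau) = (1.956923, -0.358356); Gamma_sss = 0.000000, Gamma_sst = -0.102355, Gamma_stt = 0.090982, Gamma_tss = 0.000000, Gamma_tst = 0.351691, Gamma_ttt = -0.312614; k4 = (1.956923, -0.358356, -0.155242, 0.533411)
  Y <- Y + (h/6)(k1 + 2k2 + 2k3 + k4): s = 1.3952, t = -0.5845, ds/dtau = 1.9569, dt/dtau = -0.3586
step 3:
  k1: at (s, t) = (1.395234, -0.584533), (ds/dtau, dt/dtau) = (1.956949, -0.358553); Gamma_sss = 0.000000, Gamma_sst = -0.102351, Gamma_stt = 0.090978, Gamma_tss = 0.000000, Gamma_tst = 0.351726, Gamma_ttt = -0.312645; k1 = (1.956949, -0.358553, -0.155329, 0.533785)
  k2: at (s, t) = (1.493082, -0.602461), (ds/dtau, dt/dtau) = (1.949183, -0.331864); Gamma_sss = 0.000000, Gamma_sst = -0.096537, Gamma_stt = 0.085811, Gamma_tss = 0.000000, Gamma_tst = 0.338298, Gamma_ttt = -0.300709; k2 = (1.949183, -0.331864, -0.134344, 0.470783)
  k3: at (s, t) = (1.492694, -0.601126), (ds/dtau, dt/dtau) = (1.950232, -0.335014); Gamma_sss = 0.000000, Gamma_sst = -0.096498, Gamma_stt = 0.085776, Gamma_tss = 0.000000, Gamma_tst = 0.338548, Gamma_ttt = -0.300932; k3 = (1.950232, -0.335014, -0.135721, 0.476159)
  k4: at (s, t) = (1.590258, -0.618034), (ds/dtau, dt/dtau) = (1.943377, -0.310937); Gamma_sss = 0.000000, Gamma_sst = -0.091222, Gamma_stt = 0.081086, Gamma_tss = 0.000000, Gamma_tst = 0.326232, Gamma_ttt = -0.289984; k4 = (1.943377, -0.310937, -0.118084, 0.422300)
  Y <- Y + (h/6)(k1 + 2k2 + 2k3 + k4): s = 1.5902, t = -0.6179, ds/dtau = 1.9434, dt/dtau = -0.3111


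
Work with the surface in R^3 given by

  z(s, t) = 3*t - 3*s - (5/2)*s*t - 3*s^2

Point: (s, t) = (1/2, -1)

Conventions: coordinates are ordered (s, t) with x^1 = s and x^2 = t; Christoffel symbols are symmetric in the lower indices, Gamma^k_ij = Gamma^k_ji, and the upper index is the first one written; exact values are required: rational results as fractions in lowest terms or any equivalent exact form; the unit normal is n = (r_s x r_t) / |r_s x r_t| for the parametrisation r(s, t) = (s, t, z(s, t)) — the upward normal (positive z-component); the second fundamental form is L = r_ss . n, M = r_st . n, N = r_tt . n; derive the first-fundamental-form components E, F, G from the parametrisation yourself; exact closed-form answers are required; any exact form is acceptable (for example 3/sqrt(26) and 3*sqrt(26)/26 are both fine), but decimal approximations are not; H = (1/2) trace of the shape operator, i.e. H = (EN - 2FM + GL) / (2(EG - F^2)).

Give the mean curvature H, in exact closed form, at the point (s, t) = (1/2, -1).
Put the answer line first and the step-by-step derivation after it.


Answer: H = -1760*sqrt(29)/22707

z_s = -7/2, z_t = 7/4, z_ss = -6, z_st = -5/2, z_tt = 0
E = 53/4, F = -49/8, G = 65/16; answer radicand W^2 = 261/16
unnormalised second-form numerators: l = -6, m = -5/2, n = 0; L = l/sqrt(261/16), and similarly M = m/sqrt(W^2), N = n/sqrt(W^2)
H = (E*n - 2*F*m + G*l) / (2*(EG - F^2)*sqrt(W^2)); E*n - 2*F*m + G*l = -55, EG - F^2 = 261/16, so H = (-440/261)/sqrt(261/16)


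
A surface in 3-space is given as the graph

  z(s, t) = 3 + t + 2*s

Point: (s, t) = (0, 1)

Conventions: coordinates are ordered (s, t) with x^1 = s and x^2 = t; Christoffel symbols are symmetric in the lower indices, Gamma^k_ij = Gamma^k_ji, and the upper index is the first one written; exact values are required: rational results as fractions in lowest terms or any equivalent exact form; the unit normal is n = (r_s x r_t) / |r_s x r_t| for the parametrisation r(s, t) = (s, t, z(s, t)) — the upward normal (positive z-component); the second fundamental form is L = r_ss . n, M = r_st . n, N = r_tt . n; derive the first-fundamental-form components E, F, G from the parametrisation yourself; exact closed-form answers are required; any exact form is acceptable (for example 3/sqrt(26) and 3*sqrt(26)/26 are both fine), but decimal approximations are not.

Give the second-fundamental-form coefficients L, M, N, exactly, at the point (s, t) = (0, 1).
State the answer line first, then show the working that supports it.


Answer: L = 0, M = 0, N = 0

z_s = 2, z_t = 1, z_ss = 0, z_st = 0, z_tt = 0
E = 5, F = 2, G = 2; answer radicand W^2 = 6
unnormalised second-form numerators: l = 0, m = 0, n = 0; L = l/sqrt(6), and similarly M = m/sqrt(W^2), N = n/sqrt(W^2)


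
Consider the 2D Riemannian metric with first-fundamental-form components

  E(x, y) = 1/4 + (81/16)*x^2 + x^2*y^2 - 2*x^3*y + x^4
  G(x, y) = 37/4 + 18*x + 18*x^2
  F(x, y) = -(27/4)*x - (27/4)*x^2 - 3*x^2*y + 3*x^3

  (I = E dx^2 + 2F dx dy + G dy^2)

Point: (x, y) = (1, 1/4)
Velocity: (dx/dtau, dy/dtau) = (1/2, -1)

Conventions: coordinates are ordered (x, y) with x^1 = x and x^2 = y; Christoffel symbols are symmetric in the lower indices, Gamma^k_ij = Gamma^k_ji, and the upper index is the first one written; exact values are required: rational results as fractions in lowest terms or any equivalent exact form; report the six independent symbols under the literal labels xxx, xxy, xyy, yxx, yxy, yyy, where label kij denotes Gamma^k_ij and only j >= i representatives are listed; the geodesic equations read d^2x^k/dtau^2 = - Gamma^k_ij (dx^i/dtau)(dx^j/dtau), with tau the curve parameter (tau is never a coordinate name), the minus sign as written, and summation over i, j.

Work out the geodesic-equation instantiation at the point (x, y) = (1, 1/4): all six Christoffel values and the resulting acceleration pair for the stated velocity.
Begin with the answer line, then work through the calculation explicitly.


Answer: Gamma_xxx = 4911/4457, Gamma_xxy = 8634/4457, Gamma_xyy = -43440/4457, Gamma_yxx = 39/4457, Gamma_yxy = 4806/4457, Gamma_yyy = -10800/4457; accelerations (d^2x/dtau^2, d^2y/dtau^2) = (203385/17828, 62385/17828)

E = 47/8, F = -45/4, G = 181/4 at the point
E_x = 51/4, E_y = -3/2, F_x = -51/4, F_y = -3, G_x = 54, G_y = 0
EG - F^2 = 4457/32;  g^inv = (32/4457) * [[181/4, 45/4], [45/4, 47/8]]
first-kind symbols [ij,l] = (1/2)(d_i g_jl + d_j g_il - d_l g_ij): [xx,x] = E_x/2 = 51/8, [xx,y] = F_x - E_y/2 = -12, [xy,x] = E_y/2 = -3/4, [xy,y] = G_x/2 = 27, [yy,x] = F_y - G_x/2 = -30, [yy,y] = G_y/2 = 0
Gamma^x_ij = (G*[ij,x] - F*[ij,y])/(EG - F^2), Gamma^y_ij = (E*[ij,y] - F*[ij,x])/(EG - F^2)
Gamma_xxx = 4911/4457, Gamma_xxy = 8634/4457, Gamma_xyy = -43440/4457, Gamma_yxx = 39/4457, Gamma_yxy = 4806/4457, Gamma_yyy = -10800/4457
d^2x/dtau^2 = -(Gamma_xxx*(1/2)^2 + 2*Gamma_xxy*(1/2)*(-1) + Gamma_xyy*(-1)^2) = 203385/17828
d^2y/dtau^2 = -(Gamma_yxx*(1/2)^2 + 2*Gamma_yxy*(1/2)*(-1) + Gamma_yyy*(-1)^2) = 62385/17828


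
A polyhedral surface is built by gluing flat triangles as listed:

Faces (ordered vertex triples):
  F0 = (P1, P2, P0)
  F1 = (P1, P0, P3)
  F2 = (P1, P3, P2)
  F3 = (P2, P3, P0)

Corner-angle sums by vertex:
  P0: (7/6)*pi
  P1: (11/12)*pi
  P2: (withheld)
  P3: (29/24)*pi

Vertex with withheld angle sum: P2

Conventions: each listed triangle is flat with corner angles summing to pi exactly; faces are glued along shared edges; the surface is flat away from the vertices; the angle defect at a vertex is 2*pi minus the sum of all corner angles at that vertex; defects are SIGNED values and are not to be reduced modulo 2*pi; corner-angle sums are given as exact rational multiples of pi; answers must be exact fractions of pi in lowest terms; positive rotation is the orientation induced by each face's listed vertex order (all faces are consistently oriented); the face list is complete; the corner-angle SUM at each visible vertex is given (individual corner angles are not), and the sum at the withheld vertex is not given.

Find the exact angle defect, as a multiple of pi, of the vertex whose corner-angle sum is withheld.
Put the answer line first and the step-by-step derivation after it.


Answer: defect(P2) = (31/24)*pi

V = 4, E = 6, F = 4; chi = V - E + F = 2
Gauss-Bonnet: total defect = 2*pi*chi = 4*pi; visible defects sum to (65/24)*pi


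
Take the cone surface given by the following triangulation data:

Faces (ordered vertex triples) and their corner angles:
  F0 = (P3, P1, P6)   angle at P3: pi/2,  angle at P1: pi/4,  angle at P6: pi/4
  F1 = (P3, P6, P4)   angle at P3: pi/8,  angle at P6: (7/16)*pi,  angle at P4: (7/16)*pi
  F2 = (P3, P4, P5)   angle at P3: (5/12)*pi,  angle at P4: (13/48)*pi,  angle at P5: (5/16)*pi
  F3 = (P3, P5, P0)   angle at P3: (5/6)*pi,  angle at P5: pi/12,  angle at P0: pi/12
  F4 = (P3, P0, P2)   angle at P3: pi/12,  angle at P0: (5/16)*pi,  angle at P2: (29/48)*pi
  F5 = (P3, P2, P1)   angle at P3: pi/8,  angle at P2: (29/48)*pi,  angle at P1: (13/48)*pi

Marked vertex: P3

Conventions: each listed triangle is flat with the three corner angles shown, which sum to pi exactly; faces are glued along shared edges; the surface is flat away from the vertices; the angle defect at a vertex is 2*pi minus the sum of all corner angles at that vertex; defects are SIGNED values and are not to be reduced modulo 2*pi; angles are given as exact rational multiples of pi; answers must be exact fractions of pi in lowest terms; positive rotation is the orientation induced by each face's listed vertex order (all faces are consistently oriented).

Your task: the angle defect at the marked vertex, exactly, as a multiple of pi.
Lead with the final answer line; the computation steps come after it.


Answer: defect(P3) = -pi/12

Sum of corner angles at P3: (25/12)*pi
defect = 2*pi - (25/12)*pi


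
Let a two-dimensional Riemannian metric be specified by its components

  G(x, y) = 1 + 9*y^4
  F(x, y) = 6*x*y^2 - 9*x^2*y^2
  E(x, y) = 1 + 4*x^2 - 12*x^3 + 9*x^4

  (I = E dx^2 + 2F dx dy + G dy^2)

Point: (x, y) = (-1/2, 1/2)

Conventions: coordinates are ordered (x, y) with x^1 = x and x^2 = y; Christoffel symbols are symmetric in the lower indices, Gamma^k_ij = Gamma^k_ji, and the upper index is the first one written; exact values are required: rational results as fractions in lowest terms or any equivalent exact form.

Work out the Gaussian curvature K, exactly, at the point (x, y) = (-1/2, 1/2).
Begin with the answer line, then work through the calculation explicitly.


Answer: K = 960/1369

E = 65/16, F = -21/16, G = 25/16, EG - F^2 = 37/8 at the point
E_x = -35/2, E_y = 0, F_x = 15/4, F_y = -21/4, G_x = 0, G_y = 9/2
E_yy = 0, F_xy = 15, G_xx = 0
Using the Brioschi determinant formula for K from the metric derivatives:
M1 = [[-E_yy/2 + F_xy - G_xx/2, E_x/2, F_x - E_y/2], [F_y - G_x/2, E, F], [G_y/2, F, G]] = [[15, -35/4, 15/4], [-21/4, 65/16, -21/16], [9/4, -21/16, 25/16]]; det M1 = 15
M2 = [[0, E_y/2, G_x/2], [E_y/2, E, F], [G_x/2, F, G]] = [[0, 0, 0], [0, 65/16, -21/16], [0, -21/16, 25/16]]; det M2 = 0
det M1 - det M2 = 15; K = 15 / (37/8)^2 = 960/1369


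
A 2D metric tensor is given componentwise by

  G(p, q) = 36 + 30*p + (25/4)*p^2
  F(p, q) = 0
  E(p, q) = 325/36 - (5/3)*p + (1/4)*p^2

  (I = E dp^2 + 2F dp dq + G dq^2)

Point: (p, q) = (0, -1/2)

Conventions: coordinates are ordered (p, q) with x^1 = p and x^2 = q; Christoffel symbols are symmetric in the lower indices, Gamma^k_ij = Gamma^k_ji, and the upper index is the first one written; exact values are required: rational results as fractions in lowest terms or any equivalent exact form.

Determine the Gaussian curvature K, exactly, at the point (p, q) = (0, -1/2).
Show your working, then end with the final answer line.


E = 325/36, F = 0, G = 36, EG - F^2 = 325 at the point
E_p = -5/3, E_q = 0, F_p = 0, F_q = 0, G_p = 30, G_q = 0
E_qq = 0, F_pq = 0, G_pp = 25/2
Evaluate Brioschi's two determinant matrices M1, M2 and divide by (EG - F^2)^2.
M1 = [[-E_qq/2 + F_pq - G_pp/2, E_p/2, F_p - E_q/2], [F_q - G_p/2, E, F], [G_q/2, F, G]] = [[-25/4, -5/6, 0], [-15, 325/36, 0], [0, 0, 36]]; det M1 = -9925/4
M2 = [[0, E_q/2, G_p/2], [E_q/2, E, F], [G_p/2, F, G]] = [[0, 0, 15], [0, 325/36, 0], [15, 0, 36]]; det M2 = -8125/4
det M1 - det M2 = -450; K = -450 / (325)^2 = -18/4225

Answer: K = -18/4225
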